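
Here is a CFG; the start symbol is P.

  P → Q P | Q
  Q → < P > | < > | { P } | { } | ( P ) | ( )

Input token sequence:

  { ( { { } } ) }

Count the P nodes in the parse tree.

[P [Q { [P [Q ( [P [Q { [P [Q { }]] }]] )]] }]]

4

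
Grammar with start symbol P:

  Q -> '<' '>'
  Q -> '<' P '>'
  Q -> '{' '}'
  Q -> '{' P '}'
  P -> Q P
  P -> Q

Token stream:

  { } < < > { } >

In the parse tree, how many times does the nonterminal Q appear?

4

[P [Q { }] [P [Q < [P [Q < >] [P [Q { }]]] >]]]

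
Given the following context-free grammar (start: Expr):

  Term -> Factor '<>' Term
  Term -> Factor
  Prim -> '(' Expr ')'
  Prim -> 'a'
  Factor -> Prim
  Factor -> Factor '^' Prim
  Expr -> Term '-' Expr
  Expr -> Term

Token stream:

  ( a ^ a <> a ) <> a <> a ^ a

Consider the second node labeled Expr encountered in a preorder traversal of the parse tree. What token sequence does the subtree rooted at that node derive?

a ^ a <> a

[Expr [Term [Factor [Prim ( [Expr [Term [Factor [Factor [Prim a]] ^ [Prim a]] <> [Term [Factor [Prim a]]]]] )]] <> [Term [Factor [Prim a]] <> [Term [Factor [Factor [Prim a]] ^ [Prim a]]]]]]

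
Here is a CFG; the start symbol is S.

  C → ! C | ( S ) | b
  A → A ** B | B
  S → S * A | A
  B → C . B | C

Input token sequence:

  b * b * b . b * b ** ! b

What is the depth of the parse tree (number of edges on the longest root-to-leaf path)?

[S [S [S [S [A [B [C b]]]] * [A [B [C b]]]] * [A [B [C b] . [B [C b]]]]] * [A [A [B [C b]]] ** [B [C ! [C b]]]]]

7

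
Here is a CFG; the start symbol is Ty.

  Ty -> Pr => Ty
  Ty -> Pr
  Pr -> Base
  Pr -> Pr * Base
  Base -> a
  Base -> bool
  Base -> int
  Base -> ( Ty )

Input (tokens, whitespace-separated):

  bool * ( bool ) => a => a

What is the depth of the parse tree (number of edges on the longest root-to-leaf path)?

6

[Ty [Pr [Pr [Base bool]] * [Base ( [Ty [Pr [Base bool]]] )]] => [Ty [Pr [Base a]] => [Ty [Pr [Base a]]]]]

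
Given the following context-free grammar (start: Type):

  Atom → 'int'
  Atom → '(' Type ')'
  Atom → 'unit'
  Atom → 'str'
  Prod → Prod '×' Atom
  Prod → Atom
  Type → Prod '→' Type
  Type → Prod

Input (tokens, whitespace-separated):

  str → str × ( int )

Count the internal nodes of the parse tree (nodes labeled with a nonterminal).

11

[Type [Prod [Atom str]] → [Type [Prod [Prod [Atom str]] × [Atom ( [Type [Prod [Atom int]]] )]]]]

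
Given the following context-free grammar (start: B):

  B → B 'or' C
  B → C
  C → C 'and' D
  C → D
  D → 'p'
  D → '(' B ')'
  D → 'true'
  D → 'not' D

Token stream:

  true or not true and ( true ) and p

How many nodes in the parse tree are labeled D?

[B [B [C [D true]]] or [C [C [C [D not [D true]]] and [D ( [B [C [D true]]] )]] and [D p]]]

6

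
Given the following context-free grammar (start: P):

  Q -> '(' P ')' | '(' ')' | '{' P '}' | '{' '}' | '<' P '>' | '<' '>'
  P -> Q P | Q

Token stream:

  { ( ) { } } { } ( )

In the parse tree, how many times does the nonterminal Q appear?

5

[P [Q { [P [Q ( )] [P [Q { }]]] }] [P [Q { }] [P [Q ( )]]]]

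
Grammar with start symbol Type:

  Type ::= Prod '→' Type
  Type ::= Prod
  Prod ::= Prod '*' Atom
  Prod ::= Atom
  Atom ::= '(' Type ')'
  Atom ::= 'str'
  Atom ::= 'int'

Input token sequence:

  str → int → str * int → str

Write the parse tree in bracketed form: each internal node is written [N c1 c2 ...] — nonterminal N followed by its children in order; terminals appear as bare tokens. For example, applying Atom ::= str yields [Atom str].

Type
Prod → Type
Atom → Type
str → Type
str → Prod → Type
str → Atom → Type
str → int → Type
str → int → Prod → Type
str → int → Prod * Atom → Type
str → int → Atom * Atom → Type
str → int → str * Atom → Type
str → int → str * int → Type
str → int → str * int → Prod
str → int → str * int → Atom
str → int → str * int → str

[Type [Prod [Atom str]] → [Type [Prod [Atom int]] → [Type [Prod [Prod [Atom str]] * [Atom int]] → [Type [Prod [Atom str]]]]]]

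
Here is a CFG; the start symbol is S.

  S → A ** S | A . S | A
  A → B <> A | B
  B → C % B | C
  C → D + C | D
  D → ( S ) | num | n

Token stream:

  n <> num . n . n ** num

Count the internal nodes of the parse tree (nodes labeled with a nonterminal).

[S [A [B [C [D n]]] <> [A [B [C [D num]]]]] . [S [A [B [C [D n]]]] . [S [A [B [C [D n]]]] ** [S [A [B [C [D num]]]]]]]]

24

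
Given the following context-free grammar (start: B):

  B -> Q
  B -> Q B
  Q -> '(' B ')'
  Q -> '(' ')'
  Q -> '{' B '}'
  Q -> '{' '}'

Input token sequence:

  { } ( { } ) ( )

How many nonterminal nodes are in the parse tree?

[B [Q { }] [B [Q ( [B [Q { }]] )] [B [Q ( )]]]]

8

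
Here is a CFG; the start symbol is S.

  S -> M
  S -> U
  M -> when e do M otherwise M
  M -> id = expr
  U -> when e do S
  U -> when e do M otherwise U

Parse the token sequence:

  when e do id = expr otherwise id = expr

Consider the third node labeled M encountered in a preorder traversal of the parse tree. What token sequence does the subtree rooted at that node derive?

[S [M when e do [M id = expr] otherwise [M id = expr]]]

id = expr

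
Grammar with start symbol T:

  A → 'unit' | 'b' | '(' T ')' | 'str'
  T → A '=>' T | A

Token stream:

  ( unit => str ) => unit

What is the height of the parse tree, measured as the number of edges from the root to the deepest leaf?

5

[T [A ( [T [A unit] => [T [A str]]] )] => [T [A unit]]]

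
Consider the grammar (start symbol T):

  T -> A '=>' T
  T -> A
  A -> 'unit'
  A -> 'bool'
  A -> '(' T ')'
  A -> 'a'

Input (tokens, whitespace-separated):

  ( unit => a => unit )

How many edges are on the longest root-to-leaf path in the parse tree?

6

[T [A ( [T [A unit] => [T [A a] => [T [A unit]]]] )]]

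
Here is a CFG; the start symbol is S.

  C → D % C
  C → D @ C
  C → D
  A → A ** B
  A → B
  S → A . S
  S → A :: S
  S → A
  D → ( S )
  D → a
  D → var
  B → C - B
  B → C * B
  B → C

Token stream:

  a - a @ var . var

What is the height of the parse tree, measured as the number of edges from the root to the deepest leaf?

[S [A [B [C [D a]] - [B [C [D a] @ [C [D var]]]]]] . [S [A [B [C [D var]]]]]]

7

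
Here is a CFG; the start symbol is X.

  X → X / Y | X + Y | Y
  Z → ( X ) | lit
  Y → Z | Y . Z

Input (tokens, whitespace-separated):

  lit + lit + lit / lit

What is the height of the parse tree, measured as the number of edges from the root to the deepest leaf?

6

[X [X [X [X [Y [Z lit]]] + [Y [Z lit]]] + [Y [Z lit]]] / [Y [Z lit]]]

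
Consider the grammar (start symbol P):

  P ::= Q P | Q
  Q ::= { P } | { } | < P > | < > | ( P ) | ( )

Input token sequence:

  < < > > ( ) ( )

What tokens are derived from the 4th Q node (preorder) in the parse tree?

[P [Q < [P [Q < >]] >] [P [Q ( )] [P [Q ( )]]]]

( )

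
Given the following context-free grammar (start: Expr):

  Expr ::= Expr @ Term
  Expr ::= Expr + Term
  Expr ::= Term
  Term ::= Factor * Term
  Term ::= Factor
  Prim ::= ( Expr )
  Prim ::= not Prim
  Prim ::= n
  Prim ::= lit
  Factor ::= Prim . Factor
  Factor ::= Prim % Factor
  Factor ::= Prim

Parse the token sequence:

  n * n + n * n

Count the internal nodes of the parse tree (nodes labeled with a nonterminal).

14

[Expr [Expr [Term [Factor [Prim n]] * [Term [Factor [Prim n]]]]] + [Term [Factor [Prim n]] * [Term [Factor [Prim n]]]]]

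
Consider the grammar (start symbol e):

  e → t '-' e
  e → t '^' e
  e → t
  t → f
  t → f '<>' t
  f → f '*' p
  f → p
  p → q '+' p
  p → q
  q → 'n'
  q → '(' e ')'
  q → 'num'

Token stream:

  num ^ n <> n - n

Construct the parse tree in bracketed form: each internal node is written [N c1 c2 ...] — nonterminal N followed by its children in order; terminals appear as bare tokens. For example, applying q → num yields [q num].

e
t ^ e
f ^ e
p ^ e
q ^ e
num ^ e
num ^ t - e
num ^ f <> t - e
num ^ p <> t - e
num ^ q <> t - e
num ^ n <> t - e
num ^ n <> f - e
num ^ n <> p - e
num ^ n <> q - e
num ^ n <> n - e
num ^ n <> n - t
num ^ n <> n - f
num ^ n <> n - p
num ^ n <> n - q
num ^ n <> n - n

[e [t [f [p [q num]]]] ^ [e [t [f [p [q n]]] <> [t [f [p [q n]]]]] - [e [t [f [p [q n]]]]]]]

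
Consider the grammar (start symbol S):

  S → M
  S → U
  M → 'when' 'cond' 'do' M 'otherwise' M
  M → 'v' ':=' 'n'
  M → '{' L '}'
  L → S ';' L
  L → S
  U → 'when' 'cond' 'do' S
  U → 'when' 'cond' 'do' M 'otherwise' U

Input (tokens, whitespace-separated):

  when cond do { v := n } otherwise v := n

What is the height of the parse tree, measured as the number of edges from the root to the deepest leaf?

6

[S [M when cond do [M { [L [S [M v := n]]] }] otherwise [M v := n]]]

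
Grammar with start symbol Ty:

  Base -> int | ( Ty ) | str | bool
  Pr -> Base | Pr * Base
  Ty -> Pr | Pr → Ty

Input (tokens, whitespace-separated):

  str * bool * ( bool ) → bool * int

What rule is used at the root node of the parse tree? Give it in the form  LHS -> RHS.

Ty -> Pr → Ty

[Ty [Pr [Pr [Pr [Base str]] * [Base bool]] * [Base ( [Ty [Pr [Base bool]]] )]] → [Ty [Pr [Pr [Base bool]] * [Base int]]]]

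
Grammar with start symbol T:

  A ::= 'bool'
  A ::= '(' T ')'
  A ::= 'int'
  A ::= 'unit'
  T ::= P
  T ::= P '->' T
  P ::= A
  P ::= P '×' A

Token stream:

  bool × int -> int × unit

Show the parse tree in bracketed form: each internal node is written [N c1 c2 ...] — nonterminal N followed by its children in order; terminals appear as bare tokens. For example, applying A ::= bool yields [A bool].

T
P -> T
P × A -> T
A × A -> T
bool × A -> T
bool × int -> T
bool × int -> P
bool × int -> P × A
bool × int -> A × A
bool × int -> int × A
bool × int -> int × unit

[T [P [P [A bool]] × [A int]] -> [T [P [P [A int]] × [A unit]]]]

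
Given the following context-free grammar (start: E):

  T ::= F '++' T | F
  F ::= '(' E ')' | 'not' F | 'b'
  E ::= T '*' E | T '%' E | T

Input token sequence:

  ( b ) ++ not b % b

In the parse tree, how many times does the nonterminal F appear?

5

[E [T [F ( [E [T [F b]]] )] ++ [T [F not [F b]]]] % [E [T [F b]]]]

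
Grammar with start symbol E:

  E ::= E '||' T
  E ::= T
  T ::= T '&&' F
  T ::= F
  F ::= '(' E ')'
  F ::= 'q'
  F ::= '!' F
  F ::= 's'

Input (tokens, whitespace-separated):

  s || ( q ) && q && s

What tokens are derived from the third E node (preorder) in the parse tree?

q

[E [E [T [F s]]] || [T [T [T [F ( [E [T [F q]]] )]] && [F q]] && [F s]]]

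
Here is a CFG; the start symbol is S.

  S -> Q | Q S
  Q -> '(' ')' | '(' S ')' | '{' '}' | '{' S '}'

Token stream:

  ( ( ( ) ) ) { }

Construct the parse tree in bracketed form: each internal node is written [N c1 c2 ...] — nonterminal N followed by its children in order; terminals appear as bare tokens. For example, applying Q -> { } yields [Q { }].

[S [Q ( [S [Q ( [S [Q ( )]] )]] )] [S [Q { }]]]

S
Q S
( S ) S
( Q ) S
( ( S ) ) S
( ( Q ) ) S
( ( ( ) ) ) S
( ( ( ) ) ) Q
( ( ( ) ) ) { }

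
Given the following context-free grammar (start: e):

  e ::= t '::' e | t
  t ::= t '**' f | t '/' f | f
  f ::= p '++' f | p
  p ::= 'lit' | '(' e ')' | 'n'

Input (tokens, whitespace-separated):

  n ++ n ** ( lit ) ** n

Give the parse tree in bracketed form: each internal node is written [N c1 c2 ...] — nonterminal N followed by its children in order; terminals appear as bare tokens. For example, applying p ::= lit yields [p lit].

e
t
t ** f
t ** f ** f
f ** f ** f
p ++ f ** f ** f
n ++ f ** f ** f
n ++ p ** f ** f
n ++ n ** f ** f
n ++ n ** p ** f
n ++ n ** ( e ) ** f
n ++ n ** ( t ) ** f
n ++ n ** ( f ) ** f
n ++ n ** ( p ) ** f
n ++ n ** ( lit ) ** f
n ++ n ** ( lit ) ** p
n ++ n ** ( lit ) ** n

[e [t [t [t [f [p n] ++ [f [p n]]]] ** [f [p ( [e [t [f [p lit]]]] )]]] ** [f [p n]]]]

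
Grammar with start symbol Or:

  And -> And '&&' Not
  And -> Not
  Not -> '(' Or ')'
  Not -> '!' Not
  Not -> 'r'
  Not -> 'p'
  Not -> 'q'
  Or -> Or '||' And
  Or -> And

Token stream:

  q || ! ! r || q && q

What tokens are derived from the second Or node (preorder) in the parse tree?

q || ! ! r

[Or [Or [Or [And [Not q]]] || [And [Not ! [Not ! [Not r]]]]] || [And [And [Not q]] && [Not q]]]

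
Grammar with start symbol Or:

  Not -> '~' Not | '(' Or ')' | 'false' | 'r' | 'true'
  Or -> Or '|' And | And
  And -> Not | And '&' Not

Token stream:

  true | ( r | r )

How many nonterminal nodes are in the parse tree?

[Or [Or [And [Not true]]] | [And [Not ( [Or [Or [And [Not r]]] | [And [Not r]]] )]]]

12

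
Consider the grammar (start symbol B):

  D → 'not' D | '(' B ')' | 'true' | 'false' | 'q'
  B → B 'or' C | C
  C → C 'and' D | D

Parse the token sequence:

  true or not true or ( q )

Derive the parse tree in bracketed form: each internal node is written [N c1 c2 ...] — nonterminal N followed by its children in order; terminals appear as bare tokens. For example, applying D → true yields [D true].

[B [B [B [C [D true]]] or [C [D not [D true]]]] or [C [D ( [B [C [D q]]] )]]]

B
B or C
B or C or C
C or C or C
D or C or C
true or C or C
true or D or C
true or not D or C
true or not true or C
true or not true or D
true or not true or ( B )
true or not true or ( C )
true or not true or ( D )
true or not true or ( q )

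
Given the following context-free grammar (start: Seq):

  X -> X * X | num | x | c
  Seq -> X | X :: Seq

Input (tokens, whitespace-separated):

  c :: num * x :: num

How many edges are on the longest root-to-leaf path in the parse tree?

4

[Seq [X c] :: [Seq [X [X num] * [X x]] :: [Seq [X num]]]]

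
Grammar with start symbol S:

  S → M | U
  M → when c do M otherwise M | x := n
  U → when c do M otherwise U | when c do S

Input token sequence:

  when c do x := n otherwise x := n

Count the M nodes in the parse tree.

3

[S [M when c do [M x := n] otherwise [M x := n]]]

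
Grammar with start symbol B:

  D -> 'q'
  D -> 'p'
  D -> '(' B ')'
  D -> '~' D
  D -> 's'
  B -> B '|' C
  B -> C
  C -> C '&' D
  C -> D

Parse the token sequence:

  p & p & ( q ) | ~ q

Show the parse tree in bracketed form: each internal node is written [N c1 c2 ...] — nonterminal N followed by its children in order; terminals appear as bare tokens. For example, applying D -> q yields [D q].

B
B | C
C | C
C & D | C
C & D & D | C
D & D & D | C
p & D & D | C
p & p & D | C
p & p & ( B ) | C
p & p & ( C ) | C
p & p & ( D ) | C
p & p & ( q ) | C
p & p & ( q ) | D
p & p & ( q ) | ~ D
p & p & ( q ) | ~ q

[B [B [C [C [C [D p]] & [D p]] & [D ( [B [C [D q]]] )]]] | [C [D ~ [D q]]]]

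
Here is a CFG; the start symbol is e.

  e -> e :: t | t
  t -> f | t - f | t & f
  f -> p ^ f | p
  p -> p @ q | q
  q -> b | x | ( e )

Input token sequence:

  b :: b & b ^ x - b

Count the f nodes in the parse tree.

5

[e [e [t [f [p [q b]]]]] :: [t [t [t [f [p [q b]]]] & [f [p [q b]] ^ [f [p [q x]]]]] - [f [p [q b]]]]]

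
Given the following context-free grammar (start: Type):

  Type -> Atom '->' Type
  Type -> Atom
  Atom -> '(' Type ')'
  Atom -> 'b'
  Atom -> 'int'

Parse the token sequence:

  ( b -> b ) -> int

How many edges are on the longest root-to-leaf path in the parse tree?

[Type [Atom ( [Type [Atom b] -> [Type [Atom b]]] )] -> [Type [Atom int]]]

5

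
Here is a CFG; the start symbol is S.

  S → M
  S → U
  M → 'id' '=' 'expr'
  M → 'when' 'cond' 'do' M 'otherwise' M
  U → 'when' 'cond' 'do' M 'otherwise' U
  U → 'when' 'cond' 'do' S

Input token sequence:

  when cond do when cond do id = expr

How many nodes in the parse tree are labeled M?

[S [U when cond do [S [U when cond do [S [M id = expr]]]]]]

1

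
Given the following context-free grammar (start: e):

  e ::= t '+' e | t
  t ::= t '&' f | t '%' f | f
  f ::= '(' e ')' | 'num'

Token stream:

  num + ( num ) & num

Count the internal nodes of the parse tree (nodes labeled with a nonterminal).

11

[e [t [f num]] + [e [t [t [f ( [e [t [f num]]] )]] & [f num]]]]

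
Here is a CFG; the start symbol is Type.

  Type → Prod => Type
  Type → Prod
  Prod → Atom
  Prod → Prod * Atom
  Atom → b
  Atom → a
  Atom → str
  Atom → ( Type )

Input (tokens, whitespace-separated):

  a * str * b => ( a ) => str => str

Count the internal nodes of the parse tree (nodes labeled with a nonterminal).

19

[Type [Prod [Prod [Prod [Atom a]] * [Atom str]] * [Atom b]] => [Type [Prod [Atom ( [Type [Prod [Atom a]]] )]] => [Type [Prod [Atom str]] => [Type [Prod [Atom str]]]]]]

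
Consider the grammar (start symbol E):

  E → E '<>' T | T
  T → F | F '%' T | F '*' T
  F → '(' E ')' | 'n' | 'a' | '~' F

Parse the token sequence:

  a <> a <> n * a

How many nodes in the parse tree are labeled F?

[E [E [E [T [F a]]] <> [T [F a]]] <> [T [F n] * [T [F a]]]]

4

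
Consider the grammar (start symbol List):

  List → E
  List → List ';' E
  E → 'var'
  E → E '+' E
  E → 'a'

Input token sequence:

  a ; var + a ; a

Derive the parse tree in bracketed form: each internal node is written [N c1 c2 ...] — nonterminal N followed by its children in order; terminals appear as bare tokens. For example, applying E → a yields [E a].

List
List ; E
List ; E ; E
E ; E ; E
a ; E ; E
a ; E + E ; E
a ; var + E ; E
a ; var + a ; E
a ; var + a ; a

[List [List [List [E a]] ; [E [E var] + [E a]]] ; [E a]]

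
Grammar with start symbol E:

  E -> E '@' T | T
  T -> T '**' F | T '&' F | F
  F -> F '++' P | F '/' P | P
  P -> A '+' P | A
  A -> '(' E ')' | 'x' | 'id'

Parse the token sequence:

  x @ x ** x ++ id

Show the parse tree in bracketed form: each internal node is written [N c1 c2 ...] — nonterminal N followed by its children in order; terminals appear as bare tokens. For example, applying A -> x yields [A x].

E
E @ T
T @ T
F @ T
P @ T
A @ T
x @ T
x @ T ** F
x @ F ** F
x @ P ** F
x @ A ** F
x @ x ** F
x @ x ** F ++ P
x @ x ** P ++ P
x @ x ** A ++ P
x @ x ** x ++ P
x @ x ** x ++ A
x @ x ** x ++ id

[E [E [T [F [P [A x]]]]] @ [T [T [F [P [A x]]]] ** [F [F [P [A x]]] ++ [P [A id]]]]]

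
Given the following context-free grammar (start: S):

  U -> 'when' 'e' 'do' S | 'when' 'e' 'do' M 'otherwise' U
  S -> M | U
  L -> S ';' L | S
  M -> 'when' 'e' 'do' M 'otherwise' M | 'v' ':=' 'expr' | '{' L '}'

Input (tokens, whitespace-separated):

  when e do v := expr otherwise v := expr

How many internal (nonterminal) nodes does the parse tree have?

[S [M when e do [M v := expr] otherwise [M v := expr]]]

4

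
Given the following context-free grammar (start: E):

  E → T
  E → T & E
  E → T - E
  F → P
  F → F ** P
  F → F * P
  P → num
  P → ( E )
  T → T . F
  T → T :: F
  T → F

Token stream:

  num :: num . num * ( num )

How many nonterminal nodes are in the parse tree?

[E [T [T [T [F [P num]]] :: [F [P num]]] . [F [F [P num]] * [P ( [E [T [F [P num]]]] )]]]]

16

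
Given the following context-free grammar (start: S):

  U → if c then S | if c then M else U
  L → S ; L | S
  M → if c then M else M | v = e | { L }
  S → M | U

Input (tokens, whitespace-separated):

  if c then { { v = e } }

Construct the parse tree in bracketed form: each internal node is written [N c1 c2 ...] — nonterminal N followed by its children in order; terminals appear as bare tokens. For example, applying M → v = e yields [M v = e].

S
U
if c then S
if c then M
if c then { L }
if c then { S }
if c then { M }
if c then { { L } }
if c then { { S } }
if c then { { M } }
if c then { { v = e } }

[S [U if c then [S [M { [L [S [M { [L [S [M v = e]]] }]]] }]]]]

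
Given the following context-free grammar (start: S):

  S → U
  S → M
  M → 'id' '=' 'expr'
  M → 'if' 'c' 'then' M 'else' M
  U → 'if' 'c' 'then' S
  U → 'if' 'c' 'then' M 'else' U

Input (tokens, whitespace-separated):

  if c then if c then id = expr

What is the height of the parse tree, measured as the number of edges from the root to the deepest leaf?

[S [U if c then [S [U if c then [S [M id = expr]]]]]]

6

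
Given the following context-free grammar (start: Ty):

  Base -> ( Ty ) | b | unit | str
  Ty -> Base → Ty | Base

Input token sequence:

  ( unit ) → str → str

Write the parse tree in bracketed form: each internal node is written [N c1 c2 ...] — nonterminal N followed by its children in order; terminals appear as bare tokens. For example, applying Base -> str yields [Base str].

Ty
Base → Ty
( Ty ) → Ty
( Base ) → Ty
( unit ) → Ty
( unit ) → Base → Ty
( unit ) → str → Ty
( unit ) → str → Base
( unit ) → str → str

[Ty [Base ( [Ty [Base unit]] )] → [Ty [Base str] → [Ty [Base str]]]]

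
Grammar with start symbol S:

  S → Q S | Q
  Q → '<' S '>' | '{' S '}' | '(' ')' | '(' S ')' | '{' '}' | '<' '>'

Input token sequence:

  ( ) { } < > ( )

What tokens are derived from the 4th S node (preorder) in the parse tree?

[S [Q ( )] [S [Q { }] [S [Q < >] [S [Q ( )]]]]]

( )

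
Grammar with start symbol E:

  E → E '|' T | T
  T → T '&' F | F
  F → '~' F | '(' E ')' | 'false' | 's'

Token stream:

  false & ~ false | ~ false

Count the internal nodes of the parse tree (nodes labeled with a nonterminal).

10

[E [E [T [T [F false]] & [F ~ [F false]]]] | [T [F ~ [F false]]]]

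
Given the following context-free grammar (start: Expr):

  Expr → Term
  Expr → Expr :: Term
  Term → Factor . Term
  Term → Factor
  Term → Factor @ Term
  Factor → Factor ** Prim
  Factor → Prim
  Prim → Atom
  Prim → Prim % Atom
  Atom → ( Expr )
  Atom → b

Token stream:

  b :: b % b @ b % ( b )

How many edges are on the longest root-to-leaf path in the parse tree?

11

[Expr [Expr [Term [Factor [Prim [Atom b]]]]] :: [Term [Factor [Prim [Prim [Atom b]] % [Atom b]]] @ [Term [Factor [Prim [Prim [Atom b]] % [Atom ( [Expr [Term [Factor [Prim [Atom b]]]]] )]]]]]]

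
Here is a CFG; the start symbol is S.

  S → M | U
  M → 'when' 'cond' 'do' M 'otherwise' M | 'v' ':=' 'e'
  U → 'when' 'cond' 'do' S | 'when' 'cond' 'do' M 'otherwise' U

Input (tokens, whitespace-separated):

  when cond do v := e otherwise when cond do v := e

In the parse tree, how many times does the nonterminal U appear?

2

[S [U when cond do [M v := e] otherwise [U when cond do [S [M v := e]]]]]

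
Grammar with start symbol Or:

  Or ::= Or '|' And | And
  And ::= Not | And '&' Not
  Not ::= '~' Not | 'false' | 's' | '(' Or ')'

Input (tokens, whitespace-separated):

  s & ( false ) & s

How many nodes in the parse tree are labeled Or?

[Or [And [And [And [Not s]] & [Not ( [Or [And [Not false]]] )]] & [Not s]]]

2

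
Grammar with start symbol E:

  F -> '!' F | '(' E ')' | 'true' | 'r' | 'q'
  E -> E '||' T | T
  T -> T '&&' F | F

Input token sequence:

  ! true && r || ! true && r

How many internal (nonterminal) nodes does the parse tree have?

12

[E [E [T [T [F ! [F true]]] && [F r]]] || [T [T [F ! [F true]]] && [F r]]]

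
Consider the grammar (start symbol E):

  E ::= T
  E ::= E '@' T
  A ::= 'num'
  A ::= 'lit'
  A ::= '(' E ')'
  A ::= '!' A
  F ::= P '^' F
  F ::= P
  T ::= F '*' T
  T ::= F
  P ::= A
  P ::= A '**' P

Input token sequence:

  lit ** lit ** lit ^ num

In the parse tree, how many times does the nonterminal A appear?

4

[E [T [F [P [A lit] ** [P [A lit] ** [P [A lit]]]] ^ [F [P [A num]]]]]]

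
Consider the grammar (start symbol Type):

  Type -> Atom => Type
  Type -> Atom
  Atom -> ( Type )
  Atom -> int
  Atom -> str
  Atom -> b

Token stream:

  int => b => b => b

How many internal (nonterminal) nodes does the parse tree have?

8

[Type [Atom int] => [Type [Atom b] => [Type [Atom b] => [Type [Atom b]]]]]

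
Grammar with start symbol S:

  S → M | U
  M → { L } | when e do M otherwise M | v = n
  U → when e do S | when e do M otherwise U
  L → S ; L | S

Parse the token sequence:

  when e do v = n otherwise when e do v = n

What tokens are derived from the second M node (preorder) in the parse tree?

[S [U when e do [M v = n] otherwise [U when e do [S [M v = n]]]]]

v = n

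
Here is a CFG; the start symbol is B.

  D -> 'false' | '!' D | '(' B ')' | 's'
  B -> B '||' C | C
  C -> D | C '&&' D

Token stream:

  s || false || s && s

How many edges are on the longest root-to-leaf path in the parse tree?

5

[B [B [B [C [D s]]] || [C [D false]]] || [C [C [D s]] && [D s]]]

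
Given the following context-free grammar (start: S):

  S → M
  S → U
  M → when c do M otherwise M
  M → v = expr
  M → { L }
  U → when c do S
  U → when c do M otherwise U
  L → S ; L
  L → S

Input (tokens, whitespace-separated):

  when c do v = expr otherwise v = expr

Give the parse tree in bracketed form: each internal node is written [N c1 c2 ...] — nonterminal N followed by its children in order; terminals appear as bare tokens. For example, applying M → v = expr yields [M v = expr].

S
M
when c do M otherwise M
when c do v = expr otherwise M
when c do v = expr otherwise v = expr

[S [M when c do [M v = expr] otherwise [M v = expr]]]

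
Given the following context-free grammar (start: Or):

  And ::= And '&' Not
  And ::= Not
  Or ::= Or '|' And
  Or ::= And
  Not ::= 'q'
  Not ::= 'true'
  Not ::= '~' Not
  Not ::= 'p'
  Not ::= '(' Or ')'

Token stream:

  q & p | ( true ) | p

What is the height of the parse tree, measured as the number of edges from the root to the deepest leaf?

[Or [Or [Or [And [And [Not q]] & [Not p]]] | [And [Not ( [Or [And [Not true]]] )]]] | [And [Not p]]]

7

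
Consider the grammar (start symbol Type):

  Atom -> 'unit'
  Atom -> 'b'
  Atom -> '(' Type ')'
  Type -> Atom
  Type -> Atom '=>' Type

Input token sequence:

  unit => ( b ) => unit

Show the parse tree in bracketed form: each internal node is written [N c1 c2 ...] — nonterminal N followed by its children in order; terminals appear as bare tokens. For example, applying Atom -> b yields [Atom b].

[Type [Atom unit] => [Type [Atom ( [Type [Atom b]] )] => [Type [Atom unit]]]]

Type
Atom => Type
unit => Type
unit => Atom => Type
unit => ( Type ) => Type
unit => ( Atom ) => Type
unit => ( b ) => Type
unit => ( b ) => Atom
unit => ( b ) => unit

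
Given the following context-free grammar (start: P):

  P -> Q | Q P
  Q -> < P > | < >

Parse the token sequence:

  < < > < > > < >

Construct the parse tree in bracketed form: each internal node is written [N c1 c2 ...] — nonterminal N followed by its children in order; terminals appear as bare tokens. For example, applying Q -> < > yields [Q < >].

[P [Q < [P [Q < >] [P [Q < >]]] >] [P [Q < >]]]

P
Q P
< P > P
< Q P > P
< < > P > P
< < > Q > P
< < > < > > P
< < > < > > Q
< < > < > > < >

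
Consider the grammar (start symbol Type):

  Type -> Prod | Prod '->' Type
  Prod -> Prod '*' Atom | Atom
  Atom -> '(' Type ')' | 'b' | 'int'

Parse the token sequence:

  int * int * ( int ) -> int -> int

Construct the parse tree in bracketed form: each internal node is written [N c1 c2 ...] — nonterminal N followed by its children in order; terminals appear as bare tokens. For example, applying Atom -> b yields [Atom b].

Type
Prod -> Type
Prod * Atom -> Type
Prod * Atom * Atom -> Type
Atom * Atom * Atom -> Type
int * Atom * Atom -> Type
int * int * Atom -> Type
int * int * ( Type ) -> Type
int * int * ( Prod ) -> Type
int * int * ( Atom ) -> Type
int * int * ( int ) -> Type
int * int * ( int ) -> Prod -> Type
int * int * ( int ) -> Atom -> Type
int * int * ( int ) -> int -> Type
int * int * ( int ) -> int -> Prod
int * int * ( int ) -> int -> Atom
int * int * ( int ) -> int -> int

[Type [Prod [Prod [Prod [Atom int]] * [Atom int]] * [Atom ( [Type [Prod [Atom int]]] )]] -> [Type [Prod [Atom int]] -> [Type [Prod [Atom int]]]]]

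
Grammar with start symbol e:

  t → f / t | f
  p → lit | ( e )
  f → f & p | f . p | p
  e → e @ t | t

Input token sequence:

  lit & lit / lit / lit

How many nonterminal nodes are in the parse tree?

12

[e [t [f [f [p lit]] & [p lit]] / [t [f [p lit]] / [t [f [p lit]]]]]]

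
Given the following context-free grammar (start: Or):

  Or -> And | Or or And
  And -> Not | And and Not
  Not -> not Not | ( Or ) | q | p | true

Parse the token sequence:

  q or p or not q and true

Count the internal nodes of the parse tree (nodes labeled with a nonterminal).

12

[Or [Or [Or [And [Not q]]] or [And [Not p]]] or [And [And [Not not [Not q]]] and [Not true]]]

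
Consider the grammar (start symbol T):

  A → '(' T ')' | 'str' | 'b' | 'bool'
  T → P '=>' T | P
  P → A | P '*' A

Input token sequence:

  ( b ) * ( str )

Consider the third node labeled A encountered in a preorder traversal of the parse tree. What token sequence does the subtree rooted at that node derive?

[T [P [P [A ( [T [P [A b]]] )]] * [A ( [T [P [A str]]] )]]]

( str )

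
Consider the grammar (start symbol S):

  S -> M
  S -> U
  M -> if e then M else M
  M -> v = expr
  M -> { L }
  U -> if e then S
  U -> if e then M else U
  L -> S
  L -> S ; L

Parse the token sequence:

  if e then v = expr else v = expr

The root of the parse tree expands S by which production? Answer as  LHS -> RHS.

[S [M if e then [M v = expr] else [M v = expr]]]

S -> M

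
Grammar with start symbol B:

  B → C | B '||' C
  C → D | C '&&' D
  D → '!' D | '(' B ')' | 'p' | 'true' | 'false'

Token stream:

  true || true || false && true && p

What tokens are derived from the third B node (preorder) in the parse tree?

[B [B [B [C [D true]]] || [C [D true]]] || [C [C [C [D false]] && [D true]] && [D p]]]

true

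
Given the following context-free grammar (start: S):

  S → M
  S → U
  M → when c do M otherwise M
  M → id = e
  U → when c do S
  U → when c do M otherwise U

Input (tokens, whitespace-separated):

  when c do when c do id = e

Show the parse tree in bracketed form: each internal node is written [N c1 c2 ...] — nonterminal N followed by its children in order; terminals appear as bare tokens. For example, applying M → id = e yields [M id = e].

S
U
when c do S
when c do U
when c do when c do S
when c do when c do M
when c do when c do id = e

[S [U when c do [S [U when c do [S [M id = e]]]]]]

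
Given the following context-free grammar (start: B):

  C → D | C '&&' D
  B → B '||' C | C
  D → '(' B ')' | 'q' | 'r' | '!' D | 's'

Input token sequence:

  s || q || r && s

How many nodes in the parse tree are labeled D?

4

[B [B [B [C [D s]]] || [C [D q]]] || [C [C [D r]] && [D s]]]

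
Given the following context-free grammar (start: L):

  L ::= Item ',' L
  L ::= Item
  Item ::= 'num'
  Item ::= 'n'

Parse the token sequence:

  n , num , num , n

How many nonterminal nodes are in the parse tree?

8

[L [Item n] , [L [Item num] , [L [Item num] , [L [Item n]]]]]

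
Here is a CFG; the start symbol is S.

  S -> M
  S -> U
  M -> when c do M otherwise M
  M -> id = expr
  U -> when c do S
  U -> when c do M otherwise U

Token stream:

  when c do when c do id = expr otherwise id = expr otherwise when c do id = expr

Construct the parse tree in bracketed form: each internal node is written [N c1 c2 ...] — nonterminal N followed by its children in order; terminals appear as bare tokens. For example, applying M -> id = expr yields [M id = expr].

[S [U when c do [M when c do [M id = expr] otherwise [M id = expr]] otherwise [U when c do [S [M id = expr]]]]]

S
U
when c do M otherwise U
when c do when c do M otherwise M otherwise U
when c do when c do id = expr otherwise M otherwise U
when c do when c do id = expr otherwise id = expr otherwise U
when c do when c do id = expr otherwise id = expr otherwise when c do S
when c do when c do id = expr otherwise id = expr otherwise when c do M
when c do when c do id = expr otherwise id = expr otherwise when c do id = expr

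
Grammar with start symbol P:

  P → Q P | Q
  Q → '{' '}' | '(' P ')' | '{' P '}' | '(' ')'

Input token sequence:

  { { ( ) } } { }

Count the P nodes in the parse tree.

4

[P [Q { [P [Q { [P [Q ( )]] }]] }] [P [Q { }]]]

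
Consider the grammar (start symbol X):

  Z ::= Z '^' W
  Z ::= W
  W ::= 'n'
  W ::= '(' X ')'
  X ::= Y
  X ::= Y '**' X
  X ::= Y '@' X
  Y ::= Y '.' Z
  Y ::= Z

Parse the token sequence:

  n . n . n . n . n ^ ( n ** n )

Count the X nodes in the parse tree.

3

[X [Y [Y [Y [Y [Y [Z [W n]]] . [Z [W n]]] . [Z [W n]]] . [Z [W n]]] . [Z [Z [W n]] ^ [W ( [X [Y [Z [W n]]] ** [X [Y [Z [W n]]]]] )]]]]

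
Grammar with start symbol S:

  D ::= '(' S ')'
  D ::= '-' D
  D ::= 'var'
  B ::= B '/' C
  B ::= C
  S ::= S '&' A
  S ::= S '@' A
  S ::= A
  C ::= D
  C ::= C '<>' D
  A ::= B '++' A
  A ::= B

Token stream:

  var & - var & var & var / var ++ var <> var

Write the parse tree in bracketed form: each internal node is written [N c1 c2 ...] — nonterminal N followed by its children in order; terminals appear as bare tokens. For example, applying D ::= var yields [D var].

[S [S [S [S [A [B [C [D var]]]]] & [A [B [C [D - [D var]]]]]] & [A [B [C [D var]]]]] & [A [B [B [C [D var]]] / [C [D var]]] ++ [A [B [C [C [D var]] <> [D var]]]]]]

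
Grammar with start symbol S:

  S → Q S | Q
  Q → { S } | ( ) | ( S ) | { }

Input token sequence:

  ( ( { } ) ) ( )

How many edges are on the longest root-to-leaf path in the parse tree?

[S [Q ( [S [Q ( [S [Q { }]] )]] )] [S [Q ( )]]]

6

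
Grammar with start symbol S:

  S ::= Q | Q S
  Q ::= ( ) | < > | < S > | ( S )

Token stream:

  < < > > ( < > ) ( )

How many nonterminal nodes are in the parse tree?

[S [Q < [S [Q < >]] >] [S [Q ( [S [Q < >]] )] [S [Q ( )]]]]

10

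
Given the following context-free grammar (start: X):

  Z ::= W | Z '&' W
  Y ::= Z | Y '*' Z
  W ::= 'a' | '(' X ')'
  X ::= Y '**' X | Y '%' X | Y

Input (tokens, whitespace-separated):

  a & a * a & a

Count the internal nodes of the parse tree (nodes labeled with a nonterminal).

[X [Y [Y [Z [Z [W a]] & [W a]]] * [Z [Z [W a]] & [W a]]]]

11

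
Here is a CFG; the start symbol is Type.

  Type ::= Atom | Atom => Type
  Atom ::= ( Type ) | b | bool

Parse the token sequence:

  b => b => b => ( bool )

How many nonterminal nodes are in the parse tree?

10

[Type [Atom b] => [Type [Atom b] => [Type [Atom b] => [Type [Atom ( [Type [Atom bool]] )]]]]]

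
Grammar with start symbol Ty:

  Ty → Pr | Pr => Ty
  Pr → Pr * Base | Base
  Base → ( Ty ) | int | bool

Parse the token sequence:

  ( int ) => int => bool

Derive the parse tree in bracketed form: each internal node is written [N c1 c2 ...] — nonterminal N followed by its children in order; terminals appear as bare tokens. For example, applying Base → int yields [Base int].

Ty
Pr => Ty
Base => Ty
( Ty ) => Ty
( Pr ) => Ty
( Base ) => Ty
( int ) => Ty
( int ) => Pr => Ty
( int ) => Base => Ty
( int ) => int => Ty
( int ) => int => Pr
( int ) => int => Base
( int ) => int => bool

[Ty [Pr [Base ( [Ty [Pr [Base int]]] )]] => [Ty [Pr [Base int]] => [Ty [Pr [Base bool]]]]]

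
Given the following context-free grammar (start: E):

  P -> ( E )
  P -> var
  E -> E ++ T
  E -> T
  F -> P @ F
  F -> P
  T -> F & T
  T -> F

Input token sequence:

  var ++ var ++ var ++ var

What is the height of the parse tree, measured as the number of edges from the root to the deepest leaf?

[E [E [E [E [T [F [P var]]]] ++ [T [F [P var]]]] ++ [T [F [P var]]]] ++ [T [F [P var]]]]

7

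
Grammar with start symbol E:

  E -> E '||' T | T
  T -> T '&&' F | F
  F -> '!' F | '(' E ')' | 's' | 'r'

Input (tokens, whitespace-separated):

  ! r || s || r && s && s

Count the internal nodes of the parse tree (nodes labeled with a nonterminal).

[E [E [E [T [F ! [F r]]]] || [T [F s]]] || [T [T [T [F r]] && [F s]] && [F s]]]

14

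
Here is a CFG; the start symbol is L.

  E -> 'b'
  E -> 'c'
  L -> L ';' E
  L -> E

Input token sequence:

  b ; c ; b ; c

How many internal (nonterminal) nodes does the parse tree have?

8

[L [L [L [L [E b]] ; [E c]] ; [E b]] ; [E c]]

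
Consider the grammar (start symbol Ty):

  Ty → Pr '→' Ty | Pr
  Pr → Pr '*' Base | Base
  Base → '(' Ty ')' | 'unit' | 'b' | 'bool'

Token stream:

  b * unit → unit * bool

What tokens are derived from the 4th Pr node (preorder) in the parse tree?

unit

[Ty [Pr [Pr [Base b]] * [Base unit]] → [Ty [Pr [Pr [Base unit]] * [Base bool]]]]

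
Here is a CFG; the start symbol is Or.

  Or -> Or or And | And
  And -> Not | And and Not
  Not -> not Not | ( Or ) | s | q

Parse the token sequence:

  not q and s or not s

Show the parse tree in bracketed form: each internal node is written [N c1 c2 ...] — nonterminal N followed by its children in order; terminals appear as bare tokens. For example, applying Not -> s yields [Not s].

[Or [Or [And [And [Not not [Not q]]] and [Not s]]] or [And [Not not [Not s]]]]

Or
Or or And
And or And
And and Not or And
Not and Not or And
not Not and Not or And
not q and Not or And
not q and s or And
not q and s or Not
not q and s or not Not
not q and s or not s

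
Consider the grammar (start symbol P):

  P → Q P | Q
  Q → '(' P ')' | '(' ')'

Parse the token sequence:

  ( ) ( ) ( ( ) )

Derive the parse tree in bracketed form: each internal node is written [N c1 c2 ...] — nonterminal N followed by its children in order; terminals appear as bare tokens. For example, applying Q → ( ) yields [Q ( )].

P
Q P
( ) P
( ) Q P
( ) ( ) P
( ) ( ) Q
( ) ( ) ( P )
( ) ( ) ( Q )
( ) ( ) ( ( ) )

[P [Q ( )] [P [Q ( )] [P [Q ( [P [Q ( )]] )]]]]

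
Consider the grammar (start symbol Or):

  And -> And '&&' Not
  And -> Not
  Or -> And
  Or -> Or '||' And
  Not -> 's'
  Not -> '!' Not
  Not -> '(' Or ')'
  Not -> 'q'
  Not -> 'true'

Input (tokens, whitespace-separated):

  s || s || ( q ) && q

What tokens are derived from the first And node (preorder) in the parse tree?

[Or [Or [Or [And [Not s]]] || [And [Not s]]] || [And [And [Not ( [Or [And [Not q]]] )]] && [Not q]]]

s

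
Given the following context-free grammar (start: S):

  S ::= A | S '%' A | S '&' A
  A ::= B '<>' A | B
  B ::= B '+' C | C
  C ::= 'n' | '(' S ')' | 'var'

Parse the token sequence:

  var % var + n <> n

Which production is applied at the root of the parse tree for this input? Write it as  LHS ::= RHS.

S ::= S '%' A

[S [S [A [B [C var]]]] % [A [B [B [C var]] + [C n]] <> [A [B [C n]]]]]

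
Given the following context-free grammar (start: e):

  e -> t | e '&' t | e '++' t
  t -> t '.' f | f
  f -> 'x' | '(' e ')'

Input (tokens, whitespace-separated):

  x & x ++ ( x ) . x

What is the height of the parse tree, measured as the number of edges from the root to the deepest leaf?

[e [e [e [t [f x]]] & [t [f x]]] ++ [t [t [f ( [e [t [f x]]] )]] . [f x]]]

7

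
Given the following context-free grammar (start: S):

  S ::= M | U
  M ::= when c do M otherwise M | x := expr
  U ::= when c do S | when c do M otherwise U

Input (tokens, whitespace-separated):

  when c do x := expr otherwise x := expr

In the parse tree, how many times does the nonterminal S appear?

[S [M when c do [M x := expr] otherwise [M x := expr]]]

1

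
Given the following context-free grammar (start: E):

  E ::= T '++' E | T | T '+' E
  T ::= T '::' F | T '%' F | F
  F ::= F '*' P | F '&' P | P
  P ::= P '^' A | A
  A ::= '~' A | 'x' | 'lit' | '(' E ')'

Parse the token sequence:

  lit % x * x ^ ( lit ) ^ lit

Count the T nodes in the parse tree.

[E [T [T [F [P [A lit]]]] % [F [F [P [A x]]] * [P [P [P [A x]] ^ [A ( [E [T [F [P [A lit]]]]] )]] ^ [A lit]]]]]

3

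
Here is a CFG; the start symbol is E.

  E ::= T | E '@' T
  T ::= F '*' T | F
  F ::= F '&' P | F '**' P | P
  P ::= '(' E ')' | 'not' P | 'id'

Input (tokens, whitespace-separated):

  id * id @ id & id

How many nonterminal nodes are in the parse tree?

[E [E [T [F [P id]] * [T [F [P id]]]]] @ [T [F [F [P id]] & [P id]]]]

13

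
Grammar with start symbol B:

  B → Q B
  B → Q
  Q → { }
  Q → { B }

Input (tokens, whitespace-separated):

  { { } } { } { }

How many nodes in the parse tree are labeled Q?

[B [Q { [B [Q { }]] }] [B [Q { }] [B [Q { }]]]]

4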